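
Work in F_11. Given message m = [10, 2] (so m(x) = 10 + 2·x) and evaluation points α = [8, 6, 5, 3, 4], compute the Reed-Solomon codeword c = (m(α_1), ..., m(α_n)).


c = [4, 0, 9, 5, 7]

Message polynomial: m(x) = 10 + 2·x (mod 11).
For each evaluation point α_i, compute m(α_i) mod 11:
  α_1 = 8: Horner steps 2 → 4, so m(8) = 4.
  α_2 = 6: Horner steps 2 → 0, so m(6) = 0.
  α_3 = 5: Horner steps 2 → 9, so m(5) = 9.
  α_4 = 3: Horner steps 2 → 5, so m(3) = 5.
  α_5 = 4: Horner steps 2 → 7, so m(4) = 7.
Codeword c = [4, 0, 9, 5, 7] ∈ F_11^5.


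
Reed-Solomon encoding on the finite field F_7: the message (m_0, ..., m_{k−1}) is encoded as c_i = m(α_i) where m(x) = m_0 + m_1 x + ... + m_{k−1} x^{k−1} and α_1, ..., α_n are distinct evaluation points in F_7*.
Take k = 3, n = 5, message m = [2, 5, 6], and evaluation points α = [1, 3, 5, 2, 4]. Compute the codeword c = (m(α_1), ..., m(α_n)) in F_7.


c = [6, 1, 2, 1, 6]

Message polynomial: m(x) = 2 + 5·x + 6·x^2 (mod 7).
For each evaluation point α_i, compute m(α_i) mod 7:
  α_1 = 1: Horner steps 6 → 4 → 6, so m(1) = 6.
  α_2 = 3: Horner steps 6 → 2 → 1, so m(3) = 1.
  α_3 = 5: Horner steps 6 → 0 → 2, so m(5) = 2.
  α_4 = 2: Horner steps 6 → 3 → 1, so m(2) = 1.
  α_5 = 4: Horner steps 6 → 1 → 6, so m(4) = 6.
Codeword c = [6, 1, 2, 1, 6] ∈ F_7^5.


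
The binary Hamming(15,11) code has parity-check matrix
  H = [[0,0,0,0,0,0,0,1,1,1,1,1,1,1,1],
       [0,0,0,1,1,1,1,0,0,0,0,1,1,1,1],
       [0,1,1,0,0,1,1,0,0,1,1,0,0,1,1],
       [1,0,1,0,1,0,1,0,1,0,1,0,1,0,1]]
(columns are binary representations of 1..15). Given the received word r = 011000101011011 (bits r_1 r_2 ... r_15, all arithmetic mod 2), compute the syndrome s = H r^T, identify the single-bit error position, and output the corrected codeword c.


s = (1, 0, 0, 1)^T, error position = 9, corrected codeword c = 011000100011011

Compute s = H r^T mod 2 one row at a time:
  s_1 = 0 + 1 + 0 + 1 + 1 + 0 + 1 + 1 = 5 ≡ 1 (mod 2).
  s_2 = 0 + 0 + 0 + 1 + 1 + 0 + 1 + 1 = 4 ≡ 0 (mod 2).
  s_3 = 1 + 1 + 0 + 1 + 0 + 1 + 1 + 1 = 6 ≡ 0 (mod 2).
  s_4 = 0 + 1 + 0 + 1 + 1 + 1 + 0 + 1 = 5 ≡ 1 (mod 2).
s = (1, 0, 0, 1)^T — this equals column 9 of H (binary 1001), so error is at position 9.
Correct: flip bit 9 of r = 011000101011011 to get c = 011000100011011.


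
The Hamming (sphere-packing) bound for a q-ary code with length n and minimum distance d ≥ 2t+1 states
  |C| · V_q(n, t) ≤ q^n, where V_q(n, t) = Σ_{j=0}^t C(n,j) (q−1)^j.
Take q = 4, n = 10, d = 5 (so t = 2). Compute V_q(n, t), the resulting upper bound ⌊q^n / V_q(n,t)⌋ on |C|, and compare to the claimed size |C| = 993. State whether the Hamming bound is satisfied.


V_q(n, t) = 436, q^n = 1048576, Hamming bound = 2404, |C| = 993 ≤ bound (satisfied).

Step 1: Compute V_q(n, t) = Σ_{j=0}^2 C(n, j) (q−1)^j.
  j = 0: C(10,0)·(3)^0 = 1·1 = 1.
  j = 1: C(10,1)·(3)^1 = 10·3 = 30.
  j = 2: C(10,2)·(3)^2 = 45·9 = 405.
  V_q(n, t) = 1 + 30 + 405 = 436.
Step 2: q^n = 4^10 = 1048576.
Step 3: Hamming bound ⌊q^n / V_q(n,t)⌋ = ⌊1048576/436⌋ = 2404.
Step 4: Compare |C| = 993 to 2404: satisfied.
The claimed |C| lies below the Hamming bound.


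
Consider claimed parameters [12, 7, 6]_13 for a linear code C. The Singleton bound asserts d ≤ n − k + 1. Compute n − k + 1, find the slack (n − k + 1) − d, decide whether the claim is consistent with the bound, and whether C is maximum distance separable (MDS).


Singleton RHS = n − k + 1 = 6, slack = 0, bound satisfied, MDS.

Singleton bound: d ≤ n − k + 1.
Here n = 12, k = 7, so n − k + 1 = 6.
Given d = 6, check d ≤ 6: YES.
Slack = (n − k + 1) − d = 0.
The code is MDS (slack = 0).
Description: the claimed parameters are [12, 7, 6]_13; such a code would be MDS (meets Singleton bound).


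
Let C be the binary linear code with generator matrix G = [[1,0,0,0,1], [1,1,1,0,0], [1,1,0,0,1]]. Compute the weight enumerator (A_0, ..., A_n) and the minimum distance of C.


Weight distribution: A_0 = 1, A_1 = 1, A_2 = 3, A_3 = 3. Minimum distance d = 1.

Enumerate all 2^3 = 8 messages m ∈ F_2^3.
For each, compute codeword c = mG in F_2^5, then tally its weight.
  m = 000 → c = 00000, weight = 0.
  m = 100 → c = 10001, weight = 2.
  m = 010 → c = 11100, weight = 3.
  m = 110 → c = 01101, weight = 3.
  m = 001 → c = 11001, weight = 3.
  m = 101 → c = 01000, weight = 1.
  m = 011 → c = 00101, weight = 2.
  m = 111 → c = 10100, weight = 2.
Tally weights:
  weight 0: 1 codewords.
  weight 1: 1 codewords.
  weight 2: 3 codewords.
  weight 3: 3 codewords.
Minimum distance d = smallest w > 0 with A_w > 0 = 1.
Sanity: Σ A_w = 8 = 2^3 = 8 ✓.


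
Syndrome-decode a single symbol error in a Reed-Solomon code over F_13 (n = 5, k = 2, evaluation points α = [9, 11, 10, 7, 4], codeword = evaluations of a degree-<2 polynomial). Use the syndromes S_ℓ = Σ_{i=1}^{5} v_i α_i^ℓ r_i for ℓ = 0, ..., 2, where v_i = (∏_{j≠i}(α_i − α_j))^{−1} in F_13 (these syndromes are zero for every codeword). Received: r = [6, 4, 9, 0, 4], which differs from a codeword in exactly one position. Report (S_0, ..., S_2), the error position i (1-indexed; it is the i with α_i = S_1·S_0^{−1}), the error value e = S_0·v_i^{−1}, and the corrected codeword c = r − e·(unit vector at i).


S = (11, 4, 5), error at position 2, error magnitude e = 5, c = [6, 12, 9, 0, 4].

Step 1: column multipliers v_i = (∏_{j≠i}(α_i − α_j))^{−1} mod 13.
  i = 1 (α = 9): (9−11)(9−10)(9−7)(9−4) = (−2)·(−1)·2·5 = 20 ≡ 7, so v_1 = 7^{−1} = 2 (mod 13).
  i = 2 (α = 11): (11−9)(11−10)(11−7)(11−4) = 2·1·4·7 = 56 ≡ 4, so v_2 = 4^{−1} = 10 (mod 13).
  i = 3 (α = 10): (10−9)(10−11)(10−7)(10−4) = 1·(−1)·3·6 = −18 ≡ 8, so v_3 = 8^{−1} = 5 (mod 13).
  i = 4 (α = 7): (7−9)(7−11)(7−10)(7−4) = (−2)·(−4)·(−3)·3 = −72 ≡ 6, so v_4 = 6^{−1} = 11 (mod 13).
  i = 5 (α = 4): (4−9)(4−11)(4−10)(4−7) = (−5)·(−7)·(−6)·(−3) = 630 ≡ 6, so v_5 = 6^{−1} = 11 (mod 13).
  v = [2, 10, 5, 11, 11].
Step 2: syndromes of r = [6, 4, 9, 0, 4] (all sums mod 13).
  S_0 = Σ v_i r_i = 2·6 + 10·4 + 5·9 + 11·0 + 11·4 = 141 ≡ 11.
  S_1 = Σ v_i α_i r_i = 2·9·6 + 10·11·4 + 5·10·9 + 11·7·0 + 11·4·4 = 1174 ≡ 4.
  α_i^2 mod 13 = [3, 4, 9, 10, 3].
  S_2 = Σ v_i α_i^2 r_i = 2·3·6 + 10·4·4 + 5·9·9 + 11·10·0 + 11·3·4 = 733 ≡ 5.
  S = (11, 4, 5) ≠ 0, so r is not a codeword (an error is present).
Step 3: locate the error. For a single error e at position i, S_ℓ = v_i·e·α_i^ℓ, so α_err = S_1/S_0.
  S_0^{−1} = 11^{−1} = 6 (mod 13), so α_err = 4·6 = 24 ≡ 11 = α_2. Error position i = 2.
  Consistency check: S_2/S_1 = 5·10 = 50 ≡ 11 = α_err ✓ (single-error assumption holds).
Step 4: error magnitude e = S_0/v_2 = S_0·∏_{j≠2}(α_2 − α_j) = 11·4 = 44 ≡ 5 (mod 13).
Step 5: correct position 2: c_2 = r_2 − e = 4 − 5 ≡ 12 (mod 13). Hence c = [6, 12, 9, 0, 4].
  Check: interpolating c through the α_i gives m(x) = 5 + 3·x (degree < 2) with m(α_i) = c_i for every i, so c is indeed a codeword.


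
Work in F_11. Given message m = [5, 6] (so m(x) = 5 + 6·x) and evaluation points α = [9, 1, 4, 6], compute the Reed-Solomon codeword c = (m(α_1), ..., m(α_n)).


c = [4, 0, 7, 8]

Message polynomial: m(x) = 5 + 6·x (mod 11).
For each evaluation point α_i, compute m(α_i) mod 11:
  α_1 = 9: Horner steps 6 → 4, so m(9) = 4.
  α_2 = 1: Horner steps 6 → 0, so m(1) = 0.
  α_3 = 4: Horner steps 6 → 7, so m(4) = 7.
  α_4 = 6: Horner steps 6 → 8, so m(6) = 8.
Codeword c = [4, 0, 7, 8] ∈ F_11^4.


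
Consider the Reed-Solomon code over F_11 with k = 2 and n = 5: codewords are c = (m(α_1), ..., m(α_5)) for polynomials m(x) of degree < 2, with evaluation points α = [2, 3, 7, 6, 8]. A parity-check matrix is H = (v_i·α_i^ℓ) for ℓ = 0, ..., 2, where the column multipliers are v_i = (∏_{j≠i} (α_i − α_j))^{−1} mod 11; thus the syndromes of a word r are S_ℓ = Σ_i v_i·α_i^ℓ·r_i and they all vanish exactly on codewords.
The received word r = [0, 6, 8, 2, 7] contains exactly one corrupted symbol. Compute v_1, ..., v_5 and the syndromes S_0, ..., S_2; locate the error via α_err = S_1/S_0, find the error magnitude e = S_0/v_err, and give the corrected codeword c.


S = (3, 2, 5), error at position 5, error magnitude e = 4, c = [0, 6, 8, 2, 3].

Step 1: column multipliers v_i = (∏_{j≠i}(α_i − α_j))^{−1} mod 11.
  i = 1 (α = 2): (2−3)(2−7)(2−6)(2−8) = (−1)·(−5)·(−4)·(−6) = 120 ≡ 10, so v_1 = 10^{−1} = 10 (mod 11).
  i = 2 (α = 3): (3−2)(3−7)(3−6)(3−8) = 1·(−4)·(−3)·(−5) = −60 ≡ 6, so v_2 = 6^{−1} = 2 (mod 11).
  i = 3 (α = 7): (7−2)(7−3)(7−6)(7−8) = 5·4·1·(−1) = −20 ≡ 2, so v_3 = 2^{−1} = 6 (mod 11).
  i = 4 (α = 6): (6−2)(6−3)(6−7)(6−8) = 4·3·(−1)·(−2) = 24 ≡ 2, so v_4 = 2^{−1} = 6 (mod 11).
  i = 5 (α = 8): (8−2)(8−3)(8−7)(8−6) = 6·5·1·2 = 60 ≡ 5, so v_5 = 5^{−1} = 9 (mod 11).
  v = [10, 2, 6, 6, 9].
Step 2: syndromes of r = [0, 6, 8, 2, 7] (all sums mod 11).
  S_0 = Σ v_i r_i = 10·0 + 2·6 + 6·8 + 6·2 + 9·7 = 135 ≡ 3.
  S_1 = Σ v_i α_i r_i = 10·2·0 + 2·3·6 + 6·7·8 + 6·6·2 + 9·8·7 = 948 ≡ 2.
  α_i^2 mod 11 = [4, 9, 5, 3, 9].
  S_2 = Σ v_i α_i^2 r_i = 10·4·0 + 2·9·6 + 6·5·8 + 6·3·2 + 9·9·7 = 951 ≡ 5.
  S = (3, 2, 5) ≠ 0, so r is not a codeword (an error is present).
Step 3: locate the error. For a single error e at position i, S_ℓ = v_i·e·α_i^ℓ, so α_err = S_1/S_0.
  S_0^{−1} = 3^{−1} = 4 (mod 11), so α_err = 2·4 = 8 ≡ 8 = α_5. Error position i = 5.
  Consistency check: S_2/S_1 = 5·6 = 30 ≡ 8 = α_err ✓ (single-error assumption holds).
Step 4: error magnitude e = S_0/v_5 = S_0·∏_{j≠5}(α_5 − α_j) = 3·5 = 15 ≡ 4 (mod 11).
Step 5: correct position 5: c_5 = r_5 − e = 7 − 4 ≡ 3 (mod 11). Hence c = [0, 6, 8, 2, 3].
  Check: interpolating c through the α_i gives m(x) = 10 + 6·x (degree < 2) with m(α_i) = c_i for every i, so c is indeed a codeword.


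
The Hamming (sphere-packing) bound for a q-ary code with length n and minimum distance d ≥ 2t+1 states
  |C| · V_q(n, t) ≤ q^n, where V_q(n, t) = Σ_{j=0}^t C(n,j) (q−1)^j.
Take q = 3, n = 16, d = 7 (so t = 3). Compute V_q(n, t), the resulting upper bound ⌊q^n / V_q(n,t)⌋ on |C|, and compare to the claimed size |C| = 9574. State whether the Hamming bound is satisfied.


V_q(n, t) = 4993, q^n = 43046721, Hamming bound = 8621, |C| = 9574 > bound (violated).

Step 1: Compute V_q(n, t) = Σ_{j=0}^3 C(n, j) (q−1)^j.
  j = 0: C(16,0)·(2)^0 = 1·1 = 1.
  j = 1: C(16,1)·(2)^1 = 16·2 = 32.
  j = 2: C(16,2)·(2)^2 = 120·4 = 480.
  j = 3: C(16,3)·(2)^3 = 560·8 = 4480.
  V_q(n, t) = 1 + 32 + 480 + 4480 = 4993.
Step 2: q^n = 3^16 = 43046721.
Step 3: Hamming bound ⌊q^n / V_q(n,t)⌋ = ⌊43046721/4993⌋ = 8621.
Step 4: Compare |C| = 9574 to 8621: violated.
The claimed |C| lies above the Hamming bound, so no 3-ary code of length 16 with d ≥ 7 can have 9574 codewords.


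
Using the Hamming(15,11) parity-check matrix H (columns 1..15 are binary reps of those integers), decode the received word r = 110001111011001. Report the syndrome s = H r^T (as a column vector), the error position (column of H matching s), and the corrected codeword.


s = (1, 0, 1, 1)^T, error position = 11, corrected codeword c = 110001111001001

Compute s = H r^T mod 2 one row at a time:
  s_1 = 1 + 1 + 0 + 1 + 1 + 0 + 0 + 1 = 5 ≡ 1 (mod 2).
  s_2 = 0 + 0 + 1 + 1 + 1 + 0 + 0 + 1 = 4 ≡ 0 (mod 2).
  s_3 = 1 + 0 + 1 + 1 + 0 + 1 + 0 + 1 = 5 ≡ 1 (mod 2).
  s_4 = 1 + 0 + 0 + 1 + 1 + 1 + 0 + 1 = 5 ≡ 1 (mod 2).
s = (1, 0, 1, 1)^T — this equals column 11 of H (binary 1011), so error is at position 11.
Correct: flip bit 11 of r = 110001111011001 to get c = 110001111001001.


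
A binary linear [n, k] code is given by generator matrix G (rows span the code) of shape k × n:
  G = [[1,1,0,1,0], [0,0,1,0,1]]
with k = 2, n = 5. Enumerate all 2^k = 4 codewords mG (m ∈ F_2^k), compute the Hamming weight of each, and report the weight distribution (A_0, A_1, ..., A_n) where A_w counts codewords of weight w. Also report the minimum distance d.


Weight distribution: A_0 = 1, A_2 = 1, A_3 = 1, A_5 = 1. Minimum distance d = 2.

Enumerate all 2^2 = 4 messages m ∈ F_2^2.
For each, compute codeword c = mG in F_2^5, then tally its weight.
  m = 00 → c = 00000, weight = 0.
  m = 10 → c = 11010, weight = 3.
  m = 01 → c = 00101, weight = 2.
  m = 11 → c = 11111, weight = 5.
Tally weights:
  weight 0: 1 codewords.
  weight 2: 1 codewords.
  weight 3: 1 codewords.
  weight 5: 1 codewords.
Minimum distance d = smallest w > 0 with A_w > 0 = 2.
Sanity: Σ A_w = 4 = 2^2 = 4 ✓.


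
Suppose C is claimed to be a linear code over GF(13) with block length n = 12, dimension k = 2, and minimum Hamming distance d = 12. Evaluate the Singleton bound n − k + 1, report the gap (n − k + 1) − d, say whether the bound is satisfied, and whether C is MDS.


Singleton RHS = n − k + 1 = 11, slack = -1, bound violated (no such code; not MDS).

Singleton bound: d ≤ n − k + 1.
Here n = 12, k = 2, so n − k + 1 = 11.
Given d = 12, check d ≤ 11: NO.
Slack = (n − k + 1) − d = -1.
The slack is negative: d = 12 exceeds n − k + 1 = 11 by 1, so the Singleton bound is violated and no linear [12, 2, 12]_13 code can exist. In particular it is not MDS (MDS requires d = n − k + 1 exactly).
Description: the claimed parameters are [12, 2, 12]_13; such a code would be impossible (violates the Singleton bound).


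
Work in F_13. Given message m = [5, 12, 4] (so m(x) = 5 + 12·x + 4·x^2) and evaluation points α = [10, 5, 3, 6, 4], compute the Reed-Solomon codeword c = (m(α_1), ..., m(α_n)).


c = [5, 9, 12, 0, 0]

Message polynomial: m(x) = 5 + 12·x + 4·x^2 (mod 13).
For each evaluation point α_i, compute m(α_i) mod 13:
  α_1 = 10: Horner steps 4 → 0 → 5, so m(10) = 5.
  α_2 = 5: Horner steps 4 → 6 → 9, so m(5) = 9.
  α_3 = 3: Horner steps 4 → 11 → 12, so m(3) = 12.
  α_4 = 6: Horner steps 4 → 10 → 0, so m(6) = 0.
  α_5 = 4: Horner steps 4 → 2 → 0, so m(4) = 0.
Codeword c = [5, 9, 12, 0, 0] ∈ F_13^5.


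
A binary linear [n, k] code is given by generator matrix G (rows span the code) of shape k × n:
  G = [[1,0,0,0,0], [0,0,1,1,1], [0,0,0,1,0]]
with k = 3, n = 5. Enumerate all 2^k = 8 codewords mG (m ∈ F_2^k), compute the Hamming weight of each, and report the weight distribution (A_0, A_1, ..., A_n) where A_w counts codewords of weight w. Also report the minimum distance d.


Weight distribution: A_0 = 1, A_1 = 2, A_2 = 2, A_3 = 2, A_4 = 1. Minimum distance d = 1.

Enumerate all 2^3 = 8 messages m ∈ F_2^3.
For each, compute codeword c = mG in F_2^5, then tally its weight.
  m = 000 → c = 00000, weight = 0.
  m = 100 → c = 10000, weight = 1.
  m = 010 → c = 00111, weight = 3.
  m = 110 → c = 10111, weight = 4.
  m = 001 → c = 00010, weight = 1.
  m = 101 → c = 10010, weight = 2.
  m = 011 → c = 00101, weight = 2.
  m = 111 → c = 10101, weight = 3.
Tally weights:
  weight 0: 1 codewords.
  weight 1: 2 codewords.
  weight 2: 2 codewords.
  weight 3: 2 codewords.
  weight 4: 1 codewords.
Minimum distance d = smallest w > 0 with A_w > 0 = 1.
Sanity: Σ A_w = 8 = 2^3 = 8 ✓.


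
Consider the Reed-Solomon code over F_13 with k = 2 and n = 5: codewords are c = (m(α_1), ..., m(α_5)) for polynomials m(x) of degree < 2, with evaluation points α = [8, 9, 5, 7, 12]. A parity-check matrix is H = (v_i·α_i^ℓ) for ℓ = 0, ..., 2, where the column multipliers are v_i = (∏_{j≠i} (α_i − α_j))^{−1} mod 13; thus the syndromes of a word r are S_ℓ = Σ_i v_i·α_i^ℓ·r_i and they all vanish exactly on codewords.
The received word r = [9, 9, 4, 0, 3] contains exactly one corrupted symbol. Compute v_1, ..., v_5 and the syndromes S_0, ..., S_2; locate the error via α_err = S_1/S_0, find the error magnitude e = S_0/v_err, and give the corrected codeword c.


S = (2, 3, 11), error at position 1, error magnitude e = 11, c = [11, 9, 4, 0, 3].

Step 1: column multipliers v_i = (∏_{j≠i}(α_i − α_j))^{−1} mod 13.
  i = 1 (α = 8): (8−9)(8−5)(8−7)(8−12) = (−1)·3·1·(−4) = 12 ≡ 12, so v_1 = 12^{−1} = 12 (mod 13).
  i = 2 (α = 9): (9−8)(9−5)(9−7)(9−12) = 1·4·2·(−3) = −24 ≡ 2, so v_2 = 2^{−1} = 7 (mod 13).
  i = 3 (α = 5): (5−8)(5−9)(5−7)(5−12) = (−3)·(−4)·(−2)·(−7) = 168 ≡ 12, so v_3 = 12^{−1} = 12 (mod 13).
  i = 4 (α = 7): (7−8)(7−9)(7−5)(7−12) = (−1)·(−2)·2·(−5) = −20 ≡ 6, so v_4 = 6^{−1} = 11 (mod 13).
  i = 5 (α = 12): (12−8)(12−9)(12−5)(12−7) = 4·3·7·5 = 420 ≡ 4, so v_5 = 4^{−1} = 10 (mod 13).
  v = [12, 7, 12, 11, 10].
Step 2: syndromes of r = [9, 9, 4, 0, 3] (all sums mod 13).
  S_0 = Σ v_i r_i = 12·9 + 7·9 + 12·4 + 11·0 + 10·3 = 249 ≡ 2.
  S_1 = Σ v_i α_i r_i = 12·8·9 + 7·9·9 + 12·5·4 + 11·7·0 + 10·12·3 = 2031 ≡ 3.
  α_i^2 mod 13 = [12, 3, 12, 10, 1].
  S_2 = Σ v_i α_i^2 r_i = 12·12·9 + 7·3·9 + 12·12·4 + 11·10·0 + 10·1·3 = 2091 ≡ 11.
  S = (2, 3, 11) ≠ 0, so r is not a codeword (an error is present).
Step 3: locate the error. For a single error e at position i, S_ℓ = v_i·e·α_i^ℓ, so α_err = S_1/S_0.
  S_0^{−1} = 2^{−1} = 7 (mod 13), so α_err = 3·7 = 21 ≡ 8 = α_1. Error position i = 1.
  Consistency check: S_2/S_1 = 11·9 = 99 ≡ 8 = α_err ✓ (single-error assumption holds).
Step 4: error magnitude e = S_0/v_1 = S_0·∏_{j≠1}(α_1 − α_j) = 2·12 = 24 ≡ 11 (mod 13).
Step 5: correct position 1: c_1 = r_1 − e = 9 − 11 ≡ 11 (mod 13). Hence c = [11, 9, 4, 0, 3].
  Check: interpolating c through the α_i gives m(x) = 1 + 11·x (degree < 2) with m(α_i) = c_i for every i, so c is indeed a codeword.


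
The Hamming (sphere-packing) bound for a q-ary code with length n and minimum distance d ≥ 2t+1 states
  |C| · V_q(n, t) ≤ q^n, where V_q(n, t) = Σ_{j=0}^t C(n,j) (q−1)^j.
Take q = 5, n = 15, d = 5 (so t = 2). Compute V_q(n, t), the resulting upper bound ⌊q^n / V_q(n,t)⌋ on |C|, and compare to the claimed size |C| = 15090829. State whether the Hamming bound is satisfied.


V_q(n, t) = 1741, q^n = 30517578125, Hamming bound = 17528764, |C| = 15090829 ≤ bound (satisfied).

Step 1: Compute V_q(n, t) = Σ_{j=0}^2 C(n, j) (q−1)^j.
  j = 0: C(15,0)·(4)^0 = 1·1 = 1.
  j = 1: C(15,1)·(4)^1 = 15·4 = 60.
  j = 2: C(15,2)·(4)^2 = 105·16 = 1680.
  V_q(n, t) = 1 + 60 + 1680 = 1741.
Step 2: q^n = 5^15 = 30517578125.
Step 3: Hamming bound ⌊q^n / V_q(n,t)⌋ = ⌊30517578125/1741⌋ = 17528764.
Step 4: Compare |C| = 15090829 to 17528764: satisfied.
The claimed |C| lies below the Hamming bound.


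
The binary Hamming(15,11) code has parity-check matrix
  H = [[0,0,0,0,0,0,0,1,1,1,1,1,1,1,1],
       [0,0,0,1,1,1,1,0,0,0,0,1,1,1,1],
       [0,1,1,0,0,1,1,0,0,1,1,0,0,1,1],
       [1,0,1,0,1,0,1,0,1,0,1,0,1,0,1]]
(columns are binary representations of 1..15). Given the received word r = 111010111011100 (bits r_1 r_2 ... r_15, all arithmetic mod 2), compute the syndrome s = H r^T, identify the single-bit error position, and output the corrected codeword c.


s = (1, 0, 0, 1)^T, error position = 9, corrected codeword c = 111010110011100

Compute s = H r^T mod 2 one row at a time:
  s_1 = 1 + 1 + 0 + 1 + 1 + 1 + 0 + 0 = 5 ≡ 1 (mod 2).
  s_2 = 0 + 1 + 0 + 1 + 1 + 1 + 0 + 0 = 4 ≡ 0 (mod 2).
  s_3 = 1 + 1 + 0 + 1 + 0 + 1 + 0 + 0 = 4 ≡ 0 (mod 2).
  s_4 = 1 + 1 + 1 + 1 + 1 + 1 + 1 + 0 = 7 ≡ 1 (mod 2).
s = (1, 0, 0, 1)^T — this equals column 9 of H (binary 1001), so error is at position 9.
Correct: flip bit 9 of r = 111010111011100 to get c = 111010110011100.


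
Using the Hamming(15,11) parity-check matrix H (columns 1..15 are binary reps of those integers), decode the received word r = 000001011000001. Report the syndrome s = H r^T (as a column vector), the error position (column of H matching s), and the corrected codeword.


s = (1, 0, 0, 0)^T, error position = 8, corrected codeword c = 000001001000001

Compute s = H r^T mod 2 one row at a time:
  s_1 = 1 + 1 + 0 + 0 + 0 + 0 + 0 + 1 = 3 ≡ 1 (mod 2).
  s_2 = 0 + 0 + 1 + 0 + 0 + 0 + 0 + 1 = 2 ≡ 0 (mod 2).
  s_3 = 0 + 0 + 1 + 0 + 0 + 0 + 0 + 1 = 2 ≡ 0 (mod 2).
  s_4 = 0 + 0 + 0 + 0 + 1 + 0 + 0 + 1 = 2 ≡ 0 (mod 2).
s = (1, 0, 0, 0)^T — this equals column 8 of H (binary 1000), so error is at position 8.
Correct: flip bit 8 of r = 000001011000001 to get c = 000001001000001.


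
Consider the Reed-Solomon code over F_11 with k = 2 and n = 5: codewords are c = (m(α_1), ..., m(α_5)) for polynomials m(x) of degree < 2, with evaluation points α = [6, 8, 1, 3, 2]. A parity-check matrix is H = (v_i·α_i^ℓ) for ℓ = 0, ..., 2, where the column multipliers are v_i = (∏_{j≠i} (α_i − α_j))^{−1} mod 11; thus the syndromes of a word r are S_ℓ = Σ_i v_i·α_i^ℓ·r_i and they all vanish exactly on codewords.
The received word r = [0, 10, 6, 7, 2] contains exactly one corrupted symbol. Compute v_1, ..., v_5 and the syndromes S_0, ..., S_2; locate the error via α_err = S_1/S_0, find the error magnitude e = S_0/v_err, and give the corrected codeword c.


S = (5, 5, 5), error at position 3, error magnitude e = 9, c = [0, 10, 8, 7, 2].

Step 1: column multipliers v_i = (∏_{j≠i}(α_i − α_j))^{−1} mod 11.
  i = 1 (α = 6): (6−8)(6−1)(6−3)(6−2) = (−2)·5·3·4 = −120 ≡ 1, so v_1 = 1^{−1} = 1 (mod 11).
  i = 2 (α = 8): (8−6)(8−1)(8−3)(8−2) = 2·7·5·6 = 420 ≡ 2, so v_2 = 2^{−1} = 6 (mod 11).
  i = 3 (α = 1): (1−6)(1−8)(1−3)(1−2) = (−5)·(−7)·(−2)·(−1) = 70 ≡ 4, so v_3 = 4^{−1} = 3 (mod 11).
  i = 4 (α = 3): (3−6)(3−8)(3−1)(3−2) = (−3)·(−5)·2·1 = 30 ≡ 8, so v_4 = 8^{−1} = 7 (mod 11).
  i = 5 (α = 2): (2−6)(2−8)(2−1)(2−3) = (−4)·(−6)·1·(−1) = −24 ≡ 9, so v_5 = 9^{−1} = 5 (mod 11).
  v = [1, 6, 3, 7, 5].
Step 2: syndromes of r = [0, 10, 6, 7, 2] (all sums mod 11).
  S_0 = Σ v_i r_i = 1·0 + 6·10 + 3·6 + 7·7 + 5·2 = 137 ≡ 5.
  S_1 = Σ v_i α_i r_i = 1·6·0 + 6·8·10 + 3·1·6 + 7·3·7 + 5·2·2 = 665 ≡ 5.
  α_i^2 mod 11 = [3, 9, 1, 9, 4].
  S_2 = Σ v_i α_i^2 r_i = 1·3·0 + 6·9·10 + 3·1·6 + 7·9·7 + 5·4·2 = 1039 ≡ 5.
  S = (5, 5, 5) ≠ 0, so r is not a codeword (an error is present).
Step 3: locate the error. For a single error e at position i, S_ℓ = v_i·e·α_i^ℓ, so α_err = S_1/S_0.
  S_0^{−1} = 5^{−1} = 9 (mod 11), so α_err = 5·9 = 45 ≡ 1 = α_3. Error position i = 3.
  Consistency check: S_2/S_1 = 5·9 = 45 ≡ 1 = α_err ✓ (single-error assumption holds).
Step 4: error magnitude e = S_0/v_3 = S_0·∏_{j≠3}(α_3 − α_j) = 5·4 = 20 ≡ 9 (mod 11).
Step 5: correct position 3: c_3 = r_3 − e = 6 − 9 ≡ 8 (mod 11). Hence c = [0, 10, 8, 7, 2].
  Check: interpolating c through the α_i gives m(x) = 3 + 5·x (degree < 2) with m(α_i) = c_i for every i, so c is indeed a codeword.


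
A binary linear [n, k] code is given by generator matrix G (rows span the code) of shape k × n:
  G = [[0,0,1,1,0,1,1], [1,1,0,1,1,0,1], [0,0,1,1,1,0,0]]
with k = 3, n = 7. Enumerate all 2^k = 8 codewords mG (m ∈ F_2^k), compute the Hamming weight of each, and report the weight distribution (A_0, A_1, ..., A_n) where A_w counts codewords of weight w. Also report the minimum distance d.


Weight distribution: A_0 = 1, A_3 = 2, A_4 = 3, A_5 = 2. Minimum distance d = 3.

Enumerate all 2^3 = 8 messages m ∈ F_2^3.
For each, compute codeword c = mG in F_2^7, then tally its weight.
  m = 000 → c = 0000000, weight = 0.
  m = 100 → c = 0011011, weight = 4.
  m = 010 → c = 1101101, weight = 5.
  m = 110 → c = 1110110, weight = 5.
  m = 001 → c = 0011100, weight = 3.
  m = 101 → c = 0000111, weight = 3.
  m = 011 → c = 1110001, weight = 4.
  m = 111 → c = 1101010, weight = 4.
Tally weights:
  weight 0: 1 codewords.
  weight 3: 2 codewords.
  weight 4: 3 codewords.
  weight 5: 2 codewords.
Minimum distance d = smallest w > 0 with A_w > 0 = 3.
Sanity: Σ A_w = 8 = 2^3 = 8 ✓.


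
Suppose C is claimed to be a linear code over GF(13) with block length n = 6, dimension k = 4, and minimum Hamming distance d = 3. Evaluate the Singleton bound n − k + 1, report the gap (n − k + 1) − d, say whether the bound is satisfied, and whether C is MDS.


Singleton RHS = n − k + 1 = 3, slack = 0, bound satisfied, MDS.

Singleton bound: d ≤ n − k + 1.
Here n = 6, k = 4, so n − k + 1 = 3.
Given d = 3, check d ≤ 3: YES.
Slack = (n − k + 1) − d = 0.
The code is MDS (slack = 0).
Description: the claimed parameters are [6, 4, 3]_13; such a code would be MDS (meets Singleton bound).


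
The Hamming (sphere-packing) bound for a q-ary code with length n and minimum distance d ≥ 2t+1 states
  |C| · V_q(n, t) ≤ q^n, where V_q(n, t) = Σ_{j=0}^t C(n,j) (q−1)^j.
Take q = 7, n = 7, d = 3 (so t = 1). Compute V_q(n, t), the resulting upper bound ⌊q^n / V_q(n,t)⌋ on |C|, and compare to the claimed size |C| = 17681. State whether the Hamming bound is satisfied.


V_q(n, t) = 43, q^n = 823543, Hamming bound = 19152, |C| = 17681 ≤ bound (satisfied).

Step 1: Compute V_q(n, t) = Σ_{j=0}^1 C(n, j) (q−1)^j.
  j = 0: C(7,0)·(6)^0 = 1·1 = 1.
  j = 1: C(7,1)·(6)^1 = 7·6 = 42.
  V_q(n, t) = 1 + 42 = 43.
Step 2: q^n = 7^7 = 823543.
Step 3: Hamming bound ⌊q^n / V_q(n,t)⌋ = ⌊823543/43⌋ = 19152.
Step 4: Compare |C| = 17681 to 19152: satisfied.
The claimed |C| lies below the Hamming bound.


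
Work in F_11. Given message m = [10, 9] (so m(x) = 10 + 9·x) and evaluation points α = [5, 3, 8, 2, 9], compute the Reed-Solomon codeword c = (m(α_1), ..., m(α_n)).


c = [0, 4, 5, 6, 3]

Message polynomial: m(x) = 10 + 9·x (mod 11).
For each evaluation point α_i, compute m(α_i) mod 11:
  α_1 = 5: Horner steps 9 → 0, so m(5) = 0.
  α_2 = 3: Horner steps 9 → 4, so m(3) = 4.
  α_3 = 8: Horner steps 9 → 5, so m(8) = 5.
  α_4 = 2: Horner steps 9 → 6, so m(2) = 6.
  α_5 = 9: Horner steps 9 → 3, so m(9) = 3.
Codeword c = [0, 4, 5, 6, 3] ∈ F_11^5.


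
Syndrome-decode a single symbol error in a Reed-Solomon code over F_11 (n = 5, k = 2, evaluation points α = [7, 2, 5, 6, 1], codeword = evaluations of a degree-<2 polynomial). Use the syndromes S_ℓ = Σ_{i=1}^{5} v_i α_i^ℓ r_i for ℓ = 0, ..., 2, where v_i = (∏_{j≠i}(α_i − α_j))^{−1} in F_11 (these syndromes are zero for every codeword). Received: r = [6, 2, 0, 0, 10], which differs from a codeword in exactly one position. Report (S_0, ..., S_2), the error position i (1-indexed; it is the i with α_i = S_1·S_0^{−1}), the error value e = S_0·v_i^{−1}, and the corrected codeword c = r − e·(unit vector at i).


S = (4, 2, 1), error at position 4, error magnitude e = 8, c = [6, 2, 0, 3, 10].

Step 1: column multipliers v_i = (∏_{j≠i}(α_i − α_j))^{−1} mod 11.
  i = 1 (α = 7): (7−2)(7−5)(7−6)(7−1) = 5·2·1·6 = 60 ≡ 5, so v_1 = 5^{−1} = 9 (mod 11).
  i = 2 (α = 2): (2−7)(2−5)(2−6)(2−1) = (−5)·(−3)·(−4)·1 = −60 ≡ 6, so v_2 = 6^{−1} = 2 (mod 11).
  i = 3 (α = 5): (5−7)(5−2)(5−6)(5−1) = (−2)·3·(−1)·4 = 24 ≡ 2, so v_3 = 2^{−1} = 6 (mod 11).
  i = 4 (α = 6): (6−7)(6−2)(6−5)(6−1) = (−1)·4·1·5 = −20 ≡ 2, so v_4 = 2^{−1} = 6 (mod 11).
  i = 5 (α = 1): (1−7)(1−2)(1−5)(1−6) = (−6)·(−1)·(−4)·(−5) = 120 ≡ 10, so v_5 = 10^{−1} = 10 (mod 11).
  v = [9, 2, 6, 6, 10].
Step 2: syndromes of r = [6, 2, 0, 0, 10] (all sums mod 11).
  S_0 = Σ v_i r_i = 9·6 + 2·2 + 6·0 + 6·0 + 10·10 = 158 ≡ 4.
  S_1 = Σ v_i α_i r_i = 9·7·6 + 2·2·2 + 6·5·0 + 6·6·0 + 10·1·10 = 486 ≡ 2.
  α_i^2 mod 11 = [5, 4, 3, 3, 1].
  S_2 = Σ v_i α_i^2 r_i = 9·5·6 + 2·4·2 + 6·3·0 + 6·3·0 + 10·1·10 = 386 ≡ 1.
  S = (4, 2, 1) ≠ 0, so r is not a codeword (an error is present).
Step 3: locate the error. For a single error e at position i, S_ℓ = v_i·e·α_i^ℓ, so α_err = S_1/S_0.
  S_0^{−1} = 4^{−1} = 3 (mod 11), so α_err = 2·3 = 6 ≡ 6 = α_4. Error position i = 4.
  Consistency check: S_2/S_1 = 1·6 = 6 ≡ 6 = α_err ✓ (single-error assumption holds).
Step 4: error magnitude e = S_0/v_4 = S_0·∏_{j≠4}(α_4 − α_j) = 4·2 = 8 ≡ 8 (mod 11).
Step 5: correct position 4: c_4 = r_4 − e = 0 − 8 ≡ 3 (mod 11). Hence c = [6, 2, 0, 3, 10].
  Check: interpolating c through the α_i gives m(x) = 7 + 3·x (degree < 2) with m(α_i) = c_i for every i, so c is indeed a codeword.


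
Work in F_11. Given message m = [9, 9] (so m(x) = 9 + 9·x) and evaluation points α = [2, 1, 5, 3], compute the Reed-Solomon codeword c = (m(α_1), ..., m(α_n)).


c = [5, 7, 10, 3]

Message polynomial: m(x) = 9 + 9·x (mod 11).
For each evaluation point α_i, compute m(α_i) mod 11:
  α_1 = 2: Horner steps 9 → 5, so m(2) = 5.
  α_2 = 1: Horner steps 9 → 7, so m(1) = 7.
  α_3 = 5: Horner steps 9 → 10, so m(5) = 10.
  α_4 = 3: Horner steps 9 → 3, so m(3) = 3.
Codeword c = [5, 7, 10, 3] ∈ F_11^4.


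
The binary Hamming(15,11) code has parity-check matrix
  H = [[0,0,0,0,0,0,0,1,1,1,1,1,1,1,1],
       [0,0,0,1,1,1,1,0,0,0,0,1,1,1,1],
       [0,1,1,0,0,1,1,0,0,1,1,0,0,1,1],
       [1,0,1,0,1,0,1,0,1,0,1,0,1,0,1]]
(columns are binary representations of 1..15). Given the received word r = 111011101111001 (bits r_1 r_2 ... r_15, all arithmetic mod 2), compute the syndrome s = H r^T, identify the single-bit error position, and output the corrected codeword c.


s = (1, 1, 1, 1)^T, error position = 15, corrected codeword c = 111011101111000

Compute s = H r^T mod 2 one row at a time:
  s_1 = 0 + 1 + 1 + 1 + 1 + 0 + 0 + 1 = 5 ≡ 1 (mod 2).
  s_2 = 0 + 1 + 1 + 1 + 1 + 0 + 0 + 1 = 5 ≡ 1 (mod 2).
  s_3 = 1 + 1 + 1 + 1 + 1 + 1 + 0 + 1 = 7 ≡ 1 (mod 2).
  s_4 = 1 + 1 + 1 + 1 + 1 + 1 + 0 + 1 = 7 ≡ 1 (mod 2).
s = (1, 1, 1, 1)^T — this equals column 15 of H (binary 1111), so error is at position 15.
Correct: flip bit 15 of r = 111011101111001 to get c = 111011101111000.


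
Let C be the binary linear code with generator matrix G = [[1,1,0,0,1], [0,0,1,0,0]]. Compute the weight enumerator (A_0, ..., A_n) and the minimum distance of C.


Weight distribution: A_0 = 1, A_1 = 1, A_3 = 1, A_4 = 1. Minimum distance d = 1.

Enumerate all 2^2 = 4 messages m ∈ F_2^2.
For each, compute codeword c = mG in F_2^5, then tally its weight.
  m = 00 → c = 00000, weight = 0.
  m = 10 → c = 11001, weight = 3.
  m = 01 → c = 00100, weight = 1.
  m = 11 → c = 11101, weight = 4.
Tally weights:
  weight 0: 1 codewords.
  weight 1: 1 codewords.
  weight 3: 1 codewords.
  weight 4: 1 codewords.
Minimum distance d = smallest w > 0 with A_w > 0 = 1.
Sanity: Σ A_w = 4 = 2^2 = 4 ✓.


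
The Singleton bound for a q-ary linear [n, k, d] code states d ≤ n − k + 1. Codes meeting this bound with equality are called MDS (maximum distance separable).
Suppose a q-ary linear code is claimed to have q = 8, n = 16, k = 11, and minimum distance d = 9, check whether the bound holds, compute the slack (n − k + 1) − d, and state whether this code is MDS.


Singleton RHS = n − k + 1 = 6, slack = -3, bound violated (no such code; not MDS).

Singleton bound: d ≤ n − k + 1.
Here n = 16, k = 11, so n − k + 1 = 6.
Given d = 9, check d ≤ 6: NO.
Slack = (n − k + 1) − d = -3.
The slack is negative: d = 9 exceeds n − k + 1 = 6 by 3, so the Singleton bound is violated and no linear [16, 11, 9]_8 code can exist. In particular it is not MDS (MDS requires d = n − k + 1 exactly).
Description: the claimed parameters are [16, 11, 9]_8; such a code would be impossible (violates the Singleton bound).


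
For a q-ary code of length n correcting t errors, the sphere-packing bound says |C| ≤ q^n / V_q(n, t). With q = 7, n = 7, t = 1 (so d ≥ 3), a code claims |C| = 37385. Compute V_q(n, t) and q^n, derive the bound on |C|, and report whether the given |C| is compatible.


V_q(n, t) = 43, q^n = 823543, Hamming bound = 19152, |C| = 37385 > bound (violated).

Step 1: Compute V_q(n, t) = Σ_{j=0}^1 C(n, j) (q−1)^j.
  j = 0: C(7,0)·(6)^0 = 1·1 = 1.
  j = 1: C(7,1)·(6)^1 = 7·6 = 42.
  V_q(n, t) = 1 + 42 = 43.
Step 2: q^n = 7^7 = 823543.
Step 3: Hamming bound ⌊q^n / V_q(n,t)⌋ = ⌊823543/43⌋ = 19152.
Step 4: Compare |C| = 37385 to 19152: violated.
The claimed |C| lies above the Hamming bound, so no 7-ary code of length 7 with d ≥ 3 can have 37385 codewords.


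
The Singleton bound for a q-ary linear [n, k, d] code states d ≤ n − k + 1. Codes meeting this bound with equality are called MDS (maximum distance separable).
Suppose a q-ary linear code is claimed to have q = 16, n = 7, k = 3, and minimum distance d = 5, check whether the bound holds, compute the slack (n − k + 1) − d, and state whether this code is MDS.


Singleton RHS = n − k + 1 = 5, slack = 0, bound satisfied, MDS.

Singleton bound: d ≤ n − k + 1.
Here n = 7, k = 3, so n − k + 1 = 5.
Given d = 5, check d ≤ 5: YES.
Slack = (n − k + 1) − d = 0.
The code is MDS (slack = 0).
Description: the claimed parameters are [7, 3, 5]_16; such a code would be MDS (meets Singleton bound).


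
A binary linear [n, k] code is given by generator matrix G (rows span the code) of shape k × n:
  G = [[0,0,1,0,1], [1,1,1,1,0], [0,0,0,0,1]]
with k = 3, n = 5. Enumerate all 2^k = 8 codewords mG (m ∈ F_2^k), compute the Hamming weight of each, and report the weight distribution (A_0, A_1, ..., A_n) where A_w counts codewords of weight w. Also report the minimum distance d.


Weight distribution: A_0 = 1, A_1 = 2, A_2 = 1, A_3 = 1, A_4 = 2, A_5 = 1. Minimum distance d = 1.

Enumerate all 2^3 = 8 messages m ∈ F_2^3.
For each, compute codeword c = mG in F_2^5, then tally its weight.
  m = 000 → c = 00000, weight = 0.
  m = 100 → c = 00101, weight = 2.
  m = 010 → c = 11110, weight = 4.
  m = 110 → c = 11011, weight = 4.
  m = 001 → c = 00001, weight = 1.
  m = 101 → c = 00100, weight = 1.
  m = 011 → c = 11111, weight = 5.
  m = 111 → c = 11010, weight = 3.
Tally weights:
  weight 0: 1 codewords.
  weight 1: 2 codewords.
  weight 2: 1 codewords.
  weight 3: 1 codewords.
  weight 4: 2 codewords.
  weight 5: 1 codewords.
Minimum distance d = smallest w > 0 with A_w > 0 = 1.
Sanity: Σ A_w = 8 = 2^3 = 8 ✓.


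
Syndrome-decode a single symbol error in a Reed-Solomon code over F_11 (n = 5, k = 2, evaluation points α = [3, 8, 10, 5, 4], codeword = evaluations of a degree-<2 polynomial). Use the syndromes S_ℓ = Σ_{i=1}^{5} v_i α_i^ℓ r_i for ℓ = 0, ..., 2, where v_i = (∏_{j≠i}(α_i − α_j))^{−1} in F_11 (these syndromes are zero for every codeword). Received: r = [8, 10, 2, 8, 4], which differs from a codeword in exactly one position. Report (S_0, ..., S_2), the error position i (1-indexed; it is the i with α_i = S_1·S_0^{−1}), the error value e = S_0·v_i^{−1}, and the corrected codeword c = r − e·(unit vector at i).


S = (1, 5, 3), error at position 4, error magnitude e = 8, c = [8, 10, 2, 0, 4].

Step 1: column multipliers v_i = (∏_{j≠i}(α_i − α_j))^{−1} mod 11.
  i = 1 (α = 3): (3−8)(3−10)(3−5)(3−4) = (−5)·(−7)·(−2)·(−1) = 70 ≡ 4, so v_1 = 4^{−1} = 3 (mod 11).
  i = 2 (α = 8): (8−3)(8−10)(8−5)(8−4) = 5·(−2)·3·4 = −120 ≡ 1, so v_2 = 1^{−1} = 1 (mod 11).
  i = 3 (α = 10): (10−3)(10−8)(10−5)(10−4) = 7·2·5·6 = 420 ≡ 2, so v_3 = 2^{−1} = 6 (mod 11).
  i = 4 (α = 5): (5−3)(5−8)(5−10)(5−4) = 2·(−3)·(−5)·1 = 30 ≡ 8, so v_4 = 8^{−1} = 7 (mod 11).
  i = 5 (α = 4): (4−3)(4−8)(4−10)(4−5) = 1·(−4)·(−6)·(−1) = −24 ≡ 9, so v_5 = 9^{−1} = 5 (mod 11).
  v = [3, 1, 6, 7, 5].
Step 2: syndromes of r = [8, 10, 2, 8, 4] (all sums mod 11).
  S_0 = Σ v_i r_i = 3·8 + 1·10 + 6·2 + 7·8 + 5·4 = 122 ≡ 1.
  S_1 = Σ v_i α_i r_i = 3·3·8 + 1·8·10 + 6·10·2 + 7·5·8 + 5·4·4 = 632 ≡ 5.
  α_i^2 mod 11 = [9, 9, 1, 3, 5].
  S_2 = Σ v_i α_i^2 r_i = 3·9·8 + 1·9·10 + 6·1·2 + 7·3·8 + 5·5·4 = 586 ≡ 3.
  S = (1, 5, 3) ≠ 0, so r is not a codeword (an error is present).
Step 3: locate the error. For a single error e at position i, S_ℓ = v_i·e·α_i^ℓ, so α_err = S_1/S_0.
  S_0^{−1} = 1^{−1} = 1 (mod 11), so α_err = 5·1 = 5 ≡ 5 = α_4. Error position i = 4.
  Consistency check: S_2/S_1 = 3·9 = 27 ≡ 5 = α_err ✓ (single-error assumption holds).
Step 4: error magnitude e = S_0/v_4 = S_0·∏_{j≠4}(α_4 − α_j) = 1·8 = 8 ≡ 8 (mod 11).
Step 5: correct position 4: c_4 = r_4 − e = 8 − 8 ≡ 0 (mod 11). Hence c = [8, 10, 2, 0, 4].
  Check: interpolating c through the α_i gives m(x) = 9 + 7·x (degree < 2) with m(α_i) = c_i for every i, so c is indeed a codeword.


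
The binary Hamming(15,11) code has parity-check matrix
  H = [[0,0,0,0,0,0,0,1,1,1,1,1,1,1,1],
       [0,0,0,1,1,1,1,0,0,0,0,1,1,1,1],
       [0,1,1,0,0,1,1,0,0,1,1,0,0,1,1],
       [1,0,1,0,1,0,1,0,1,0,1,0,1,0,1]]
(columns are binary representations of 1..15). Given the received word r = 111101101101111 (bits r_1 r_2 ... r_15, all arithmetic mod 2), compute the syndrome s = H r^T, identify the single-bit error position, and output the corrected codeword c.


s = (0, 1, 1, 0)^T, error position = 6, corrected codeword c = 111100101101111

Compute s = H r^T mod 2 one row at a time:
  s_1 = 0 + 1 + 1 + 0 + 1 + 1 + 1 + 1 = 6 ≡ 0 (mod 2).
  s_2 = 1 + 0 + 1 + 1 + 1 + 1 + 1 + 1 = 7 ≡ 1 (mod 2).
  s_3 = 1 + 1 + 1 + 1 + 1 + 0 + 1 + 1 = 7 ≡ 1 (mod 2).
  s_4 = 1 + 1 + 0 + 1 + 1 + 0 + 1 + 1 = 6 ≡ 0 (mod 2).
s = (0, 1, 1, 0)^T — this equals column 6 of H (binary 0110), so error is at position 6.
Correct: flip bit 6 of r = 111101101101111 to get c = 111100101101111.


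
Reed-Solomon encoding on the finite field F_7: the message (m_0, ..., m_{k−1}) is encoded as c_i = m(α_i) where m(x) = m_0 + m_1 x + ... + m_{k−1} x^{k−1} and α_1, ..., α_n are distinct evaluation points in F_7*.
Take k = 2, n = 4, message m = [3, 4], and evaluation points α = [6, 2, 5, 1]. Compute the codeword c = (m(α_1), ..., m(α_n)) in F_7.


c = [6, 4, 2, 0]

Message polynomial: m(x) = 3 + 4·x (mod 7).
For each evaluation point α_i, compute m(α_i) mod 7:
  α_1 = 6: Horner steps 4 → 6, so m(6) = 6.
  α_2 = 2: Horner steps 4 → 4, so m(2) = 4.
  α_3 = 5: Horner steps 4 → 2, so m(5) = 2.
  α_4 = 1: Horner steps 4 → 0, so m(1) = 0.
Codeword c = [6, 4, 2, 0] ∈ F_7^4.


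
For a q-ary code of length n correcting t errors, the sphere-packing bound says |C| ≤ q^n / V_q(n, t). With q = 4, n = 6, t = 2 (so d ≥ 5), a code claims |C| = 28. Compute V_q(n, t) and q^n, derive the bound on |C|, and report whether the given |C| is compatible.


V_q(n, t) = 154, q^n = 4096, Hamming bound = 26, |C| = 28 > bound (violated).

Step 1: Compute V_q(n, t) = Σ_{j=0}^2 C(n, j) (q−1)^j.
  j = 0: C(6,0)·(3)^0 = 1·1 = 1.
  j = 1: C(6,1)·(3)^1 = 6·3 = 18.
  j = 2: C(6,2)·(3)^2 = 15·9 = 135.
  V_q(n, t) = 1 + 18 + 135 = 154.
Step 2: q^n = 4^6 = 4096.
Step 3: Hamming bound ⌊q^n / V_q(n,t)⌋ = ⌊4096/154⌋ = 26.
Step 4: Compare |C| = 28 to 26: violated.
The claimed |C| lies above the Hamming bound, so no 4-ary code of length 6 with d ≥ 5 can have 28 codewords.


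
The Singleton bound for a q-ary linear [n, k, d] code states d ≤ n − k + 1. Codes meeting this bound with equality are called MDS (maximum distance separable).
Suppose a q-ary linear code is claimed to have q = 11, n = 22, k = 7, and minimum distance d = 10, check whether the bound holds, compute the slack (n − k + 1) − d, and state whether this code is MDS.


Singleton RHS = n − k + 1 = 16, slack = 6, bound satisfied, not MDS.

Singleton bound: d ≤ n − k + 1.
Here n = 22, k = 7, so n − k + 1 = 16.
Given d = 10, check d ≤ 16: YES.
Slack = (n − k + 1) − d = 6.
The code is NOT MDS (slack = 6 > 0).
Description: the claimed parameters are [22, 7, 10]_11; such a code would be non-MDS.


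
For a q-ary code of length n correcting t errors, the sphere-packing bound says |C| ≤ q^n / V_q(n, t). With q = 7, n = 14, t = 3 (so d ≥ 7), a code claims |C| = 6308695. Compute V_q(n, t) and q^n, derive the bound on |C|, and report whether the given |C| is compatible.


V_q(n, t) = 81985, q^n = 678223072849, Hamming bound = 8272526, |C| = 6308695 ≤ bound (satisfied).

Step 1: Compute V_q(n, t) = Σ_{j=0}^3 C(n, j) (q−1)^j.
  j = 0: C(14,0)·(6)^0 = 1·1 = 1.
  j = 1: C(14,1)·(6)^1 = 14·6 = 84.
  j = 2: C(14,2)·(6)^2 = 91·36 = 3276.
  j = 3: C(14,3)·(6)^3 = 364·216 = 78624.
  V_q(n, t) = 1 + 84 + 3276 + 78624 = 81985.
Step 2: q^n = 7^14 = 678223072849.
Step 3: Hamming bound ⌊q^n / V_q(n,t)⌋ = ⌊678223072849/81985⌋ = 8272526.
Step 4: Compare |C| = 6308695 to 8272526: satisfied.
The claimed |C| lies below the Hamming bound.
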